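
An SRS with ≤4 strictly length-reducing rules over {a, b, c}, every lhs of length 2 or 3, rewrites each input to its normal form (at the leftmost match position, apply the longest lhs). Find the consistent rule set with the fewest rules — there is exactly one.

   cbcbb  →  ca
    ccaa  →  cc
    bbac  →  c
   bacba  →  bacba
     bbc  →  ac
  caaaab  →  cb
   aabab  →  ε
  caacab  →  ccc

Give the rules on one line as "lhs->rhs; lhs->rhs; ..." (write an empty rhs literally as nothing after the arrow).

aa->; ab->c; bb->a; bc->

  | cbcbb => cbb => ca
  | ccaa => cc
  | bbac => aac => c
  | bacba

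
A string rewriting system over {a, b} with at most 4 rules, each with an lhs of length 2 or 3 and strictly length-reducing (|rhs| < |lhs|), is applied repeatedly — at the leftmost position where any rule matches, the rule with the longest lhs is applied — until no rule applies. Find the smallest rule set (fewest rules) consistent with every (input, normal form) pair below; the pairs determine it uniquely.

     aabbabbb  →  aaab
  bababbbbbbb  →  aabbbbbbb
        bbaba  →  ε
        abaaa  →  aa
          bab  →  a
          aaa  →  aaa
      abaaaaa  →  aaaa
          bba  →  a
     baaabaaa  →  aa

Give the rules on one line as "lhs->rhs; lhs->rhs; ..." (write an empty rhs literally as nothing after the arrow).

  | aabbabbb => aababb => aaab
  | bababbbbbbb => aabbbbbbb
  | bbaba => baa => ε
  | abaaa => aa

ba->a; baa->; bab->a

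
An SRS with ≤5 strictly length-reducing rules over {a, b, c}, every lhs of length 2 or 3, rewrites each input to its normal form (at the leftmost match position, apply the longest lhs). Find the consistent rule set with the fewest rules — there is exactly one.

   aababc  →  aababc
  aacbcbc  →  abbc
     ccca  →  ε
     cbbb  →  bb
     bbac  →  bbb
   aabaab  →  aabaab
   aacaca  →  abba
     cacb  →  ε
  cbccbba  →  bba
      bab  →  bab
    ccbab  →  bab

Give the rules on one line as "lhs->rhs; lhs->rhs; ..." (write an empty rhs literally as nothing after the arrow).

ac->b; ca->; cb->; cc->

  | aababc
  | aacbcbc => abbcbc => abbc
  | ccca => ca => ε
  | cbbb => bb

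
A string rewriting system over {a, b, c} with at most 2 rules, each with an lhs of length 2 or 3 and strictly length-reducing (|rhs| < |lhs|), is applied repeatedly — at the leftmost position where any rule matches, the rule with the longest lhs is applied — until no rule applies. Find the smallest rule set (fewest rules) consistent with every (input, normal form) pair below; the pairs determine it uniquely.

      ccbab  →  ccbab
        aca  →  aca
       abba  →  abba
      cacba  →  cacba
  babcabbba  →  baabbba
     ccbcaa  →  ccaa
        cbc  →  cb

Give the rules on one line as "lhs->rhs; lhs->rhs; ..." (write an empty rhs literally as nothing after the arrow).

bc->b; bca->a

  | ccbab
  | aca
  | abba
  | cacba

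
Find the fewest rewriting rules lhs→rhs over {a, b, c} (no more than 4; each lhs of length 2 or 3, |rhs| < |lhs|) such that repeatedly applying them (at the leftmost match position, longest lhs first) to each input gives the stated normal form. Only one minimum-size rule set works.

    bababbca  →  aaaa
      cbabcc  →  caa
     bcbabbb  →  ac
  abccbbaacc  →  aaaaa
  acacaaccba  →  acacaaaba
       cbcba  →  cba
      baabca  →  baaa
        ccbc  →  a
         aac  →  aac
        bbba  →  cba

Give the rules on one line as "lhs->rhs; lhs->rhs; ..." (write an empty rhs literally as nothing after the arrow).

bab->a; bb->c; bc->; cc->a

  | bababbca => aabbca => aacca => aaaa
  | cbabcc => cacc => caa
  | bcbabbb => babbb => abb => ac
  | abccbbaacc => acbbaacc => accaacc => aaaacc => aaaaa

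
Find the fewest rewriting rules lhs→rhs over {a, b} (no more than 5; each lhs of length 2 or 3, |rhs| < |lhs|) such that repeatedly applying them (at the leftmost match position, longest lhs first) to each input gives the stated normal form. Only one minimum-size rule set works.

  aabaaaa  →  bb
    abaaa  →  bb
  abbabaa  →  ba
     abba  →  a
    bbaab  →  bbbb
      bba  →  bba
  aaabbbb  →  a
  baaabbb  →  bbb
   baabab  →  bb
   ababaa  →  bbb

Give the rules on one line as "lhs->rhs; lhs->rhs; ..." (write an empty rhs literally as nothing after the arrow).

aba->b; abb->; baa->bb; bab->

  | aabaaaa => abaaa => baa => bb
  | abaaa => baa => bb
  | abbabaa => abaa => ba
  | abba => a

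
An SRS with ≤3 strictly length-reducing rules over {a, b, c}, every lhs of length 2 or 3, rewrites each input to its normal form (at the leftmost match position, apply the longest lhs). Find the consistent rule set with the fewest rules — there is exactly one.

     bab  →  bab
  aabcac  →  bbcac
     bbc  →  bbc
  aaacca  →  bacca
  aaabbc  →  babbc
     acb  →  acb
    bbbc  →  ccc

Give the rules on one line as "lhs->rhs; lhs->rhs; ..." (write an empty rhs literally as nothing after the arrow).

  | bab
  | aabcac => bbcac
  | bbc
  | aaacca => bacca

aa->b; bbb->cc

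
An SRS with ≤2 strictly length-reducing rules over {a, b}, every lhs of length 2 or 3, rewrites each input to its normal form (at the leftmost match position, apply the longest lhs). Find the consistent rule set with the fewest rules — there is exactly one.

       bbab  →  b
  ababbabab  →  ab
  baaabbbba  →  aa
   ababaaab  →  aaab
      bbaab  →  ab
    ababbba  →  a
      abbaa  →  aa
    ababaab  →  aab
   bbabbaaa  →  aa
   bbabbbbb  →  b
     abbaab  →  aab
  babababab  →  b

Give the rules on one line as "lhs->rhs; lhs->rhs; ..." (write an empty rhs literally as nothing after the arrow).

  | bbab => bab => b
  | ababbabab => abbabab => ababab => abab => ab
  | baaabbbba => aabbbba => aabbba => aabba => aaba => aa
  | ababaaab => abaaab => aaab

ba->; bb->b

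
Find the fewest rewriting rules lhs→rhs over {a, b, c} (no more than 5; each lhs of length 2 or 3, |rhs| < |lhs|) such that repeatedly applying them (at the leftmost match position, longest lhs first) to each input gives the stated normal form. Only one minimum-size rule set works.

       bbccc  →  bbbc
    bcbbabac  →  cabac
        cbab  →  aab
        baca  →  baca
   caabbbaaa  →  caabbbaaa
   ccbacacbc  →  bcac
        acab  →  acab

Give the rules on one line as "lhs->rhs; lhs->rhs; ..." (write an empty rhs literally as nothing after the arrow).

  | bbccc => bbbc
  | bcbbabac => bababac => cabac
  | cbab => aab
  | baca

acb->ca; bab->c; cb->a; cc->b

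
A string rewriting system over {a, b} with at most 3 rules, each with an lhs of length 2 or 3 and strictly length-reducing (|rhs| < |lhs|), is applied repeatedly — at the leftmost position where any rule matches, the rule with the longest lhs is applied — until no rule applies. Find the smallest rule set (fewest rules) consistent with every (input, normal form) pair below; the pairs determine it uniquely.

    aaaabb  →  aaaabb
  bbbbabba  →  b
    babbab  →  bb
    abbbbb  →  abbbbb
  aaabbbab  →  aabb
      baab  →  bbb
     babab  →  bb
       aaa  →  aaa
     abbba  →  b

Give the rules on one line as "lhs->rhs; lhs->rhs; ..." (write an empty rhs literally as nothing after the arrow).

aba->b; ba->a; baa->bb

  | aaaabb
  | bbbbabba => bbbabba => bbabba => babba => abba => aba => b
  | babbab => abbab => abab => bb
  | abbbbb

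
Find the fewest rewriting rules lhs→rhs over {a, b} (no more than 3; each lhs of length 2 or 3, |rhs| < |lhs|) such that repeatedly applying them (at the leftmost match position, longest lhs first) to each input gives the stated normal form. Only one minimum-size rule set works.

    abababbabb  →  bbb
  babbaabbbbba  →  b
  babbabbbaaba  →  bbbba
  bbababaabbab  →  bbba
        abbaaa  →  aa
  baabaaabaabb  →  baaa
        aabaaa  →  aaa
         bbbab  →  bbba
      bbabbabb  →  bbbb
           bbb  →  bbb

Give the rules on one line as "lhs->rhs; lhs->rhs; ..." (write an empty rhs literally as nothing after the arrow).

  | abababbabb => babbabb => bababb => bbb
  | babbaabbbbba => babaabbbbba => babbbbba => babbbba => babbba => babba => baba => b
  | babbabbbaaba => bababbbaaba => bbbbaaba => bbbba
  | bbababaabbab => bbbaabbab => bbbaabab => bbbab => bbba

ab->a; aba->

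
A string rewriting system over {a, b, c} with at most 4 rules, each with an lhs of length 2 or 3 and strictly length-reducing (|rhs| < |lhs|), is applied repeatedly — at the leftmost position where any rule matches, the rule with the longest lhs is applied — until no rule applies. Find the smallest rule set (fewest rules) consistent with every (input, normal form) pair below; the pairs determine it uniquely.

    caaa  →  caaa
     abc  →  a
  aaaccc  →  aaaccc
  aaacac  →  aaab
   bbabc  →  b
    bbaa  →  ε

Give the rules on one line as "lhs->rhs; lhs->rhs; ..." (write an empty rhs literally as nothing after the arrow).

ba->; bc->; cac->b

  | caaa
  | abc => a
  | aaaccc
  | aaacac => aaab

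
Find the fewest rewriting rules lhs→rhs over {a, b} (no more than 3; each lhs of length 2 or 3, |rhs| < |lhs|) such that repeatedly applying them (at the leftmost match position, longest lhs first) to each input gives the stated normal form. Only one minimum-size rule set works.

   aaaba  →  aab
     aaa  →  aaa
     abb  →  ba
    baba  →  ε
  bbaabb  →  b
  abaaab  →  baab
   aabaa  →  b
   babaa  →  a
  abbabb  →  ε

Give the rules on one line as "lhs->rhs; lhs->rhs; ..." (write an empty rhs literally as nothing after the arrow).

  | aaaba => aab
  | aaa
  | abb => ba
  | baba => bb => ε

aba->b; abb->ba; bb->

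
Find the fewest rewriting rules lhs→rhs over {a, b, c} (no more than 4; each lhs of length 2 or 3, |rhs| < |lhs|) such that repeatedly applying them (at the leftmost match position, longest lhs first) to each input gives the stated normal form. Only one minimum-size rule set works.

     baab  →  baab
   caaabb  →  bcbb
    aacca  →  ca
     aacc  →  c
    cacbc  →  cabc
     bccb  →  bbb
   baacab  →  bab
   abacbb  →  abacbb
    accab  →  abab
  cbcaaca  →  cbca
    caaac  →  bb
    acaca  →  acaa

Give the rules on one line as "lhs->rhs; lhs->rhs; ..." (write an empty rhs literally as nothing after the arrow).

aaa->cc; aac->; cac->ca; cc->b

  | baab
  | caaabb => cccbb => bcbb
  | aacca => ca
  | aacc => c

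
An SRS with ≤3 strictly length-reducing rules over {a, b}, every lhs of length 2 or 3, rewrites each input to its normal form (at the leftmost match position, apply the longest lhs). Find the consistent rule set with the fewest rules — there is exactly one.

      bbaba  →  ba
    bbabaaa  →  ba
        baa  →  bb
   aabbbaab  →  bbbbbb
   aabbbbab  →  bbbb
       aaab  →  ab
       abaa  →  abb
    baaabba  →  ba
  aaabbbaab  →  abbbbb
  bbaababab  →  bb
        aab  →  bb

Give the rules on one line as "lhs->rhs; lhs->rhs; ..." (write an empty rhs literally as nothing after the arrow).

  | bbaba => ba
  | bbabaaa => baaa => ba
  | baa => bb
  | aabbbaab => bbbbaab => bbbbbb

aa->b; aaa->a; bab->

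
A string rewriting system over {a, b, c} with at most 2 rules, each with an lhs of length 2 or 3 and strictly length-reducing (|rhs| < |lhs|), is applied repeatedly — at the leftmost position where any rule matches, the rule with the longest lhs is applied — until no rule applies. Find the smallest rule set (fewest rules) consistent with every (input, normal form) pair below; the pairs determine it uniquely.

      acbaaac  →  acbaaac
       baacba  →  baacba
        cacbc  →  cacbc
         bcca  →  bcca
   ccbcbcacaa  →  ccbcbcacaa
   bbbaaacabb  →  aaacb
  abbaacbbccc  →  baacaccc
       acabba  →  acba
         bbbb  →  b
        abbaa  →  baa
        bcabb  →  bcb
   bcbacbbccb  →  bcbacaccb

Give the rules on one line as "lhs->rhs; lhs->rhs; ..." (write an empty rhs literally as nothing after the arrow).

ab->; bb->a

  | acbaaac
  | baacba
  | cacbc
  | bcca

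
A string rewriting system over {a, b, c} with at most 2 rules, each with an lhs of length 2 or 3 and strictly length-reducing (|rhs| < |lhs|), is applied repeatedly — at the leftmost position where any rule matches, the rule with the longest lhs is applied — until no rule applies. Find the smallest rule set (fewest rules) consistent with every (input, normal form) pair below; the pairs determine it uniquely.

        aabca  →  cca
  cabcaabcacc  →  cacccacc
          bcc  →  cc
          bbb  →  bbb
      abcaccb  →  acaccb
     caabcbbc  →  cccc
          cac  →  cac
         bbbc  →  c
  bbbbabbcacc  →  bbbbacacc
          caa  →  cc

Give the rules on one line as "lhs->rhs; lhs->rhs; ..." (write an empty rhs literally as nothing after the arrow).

  | aabca => cbca => cca
  | cabcaabcacc => cacaabcacc => caccbcacc => cacccacc
  | bcc => cc
  | bbb

aa->c; bc->c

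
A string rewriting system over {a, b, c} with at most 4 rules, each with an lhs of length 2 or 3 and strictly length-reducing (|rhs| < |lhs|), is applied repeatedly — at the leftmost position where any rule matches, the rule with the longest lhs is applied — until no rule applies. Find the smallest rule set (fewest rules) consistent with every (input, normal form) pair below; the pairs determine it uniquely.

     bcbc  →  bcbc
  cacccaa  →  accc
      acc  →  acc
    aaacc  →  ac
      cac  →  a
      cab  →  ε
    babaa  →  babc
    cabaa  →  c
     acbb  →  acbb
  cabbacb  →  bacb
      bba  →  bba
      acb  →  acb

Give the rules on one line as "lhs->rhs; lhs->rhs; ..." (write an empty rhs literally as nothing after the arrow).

aa->c; cab->; cac->a

  | bcbc
  | cacccaa => accaa => accc
  | acc
  | aaacc => cacc => ac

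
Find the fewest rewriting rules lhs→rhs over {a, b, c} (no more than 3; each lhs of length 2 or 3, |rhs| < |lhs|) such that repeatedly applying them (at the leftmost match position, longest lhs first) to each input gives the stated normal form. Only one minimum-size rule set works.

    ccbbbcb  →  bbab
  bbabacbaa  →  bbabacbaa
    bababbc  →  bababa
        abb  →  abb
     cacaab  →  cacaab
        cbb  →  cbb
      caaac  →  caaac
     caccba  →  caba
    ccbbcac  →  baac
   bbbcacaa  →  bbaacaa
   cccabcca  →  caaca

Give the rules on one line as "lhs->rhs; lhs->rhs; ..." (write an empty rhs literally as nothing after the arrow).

bc->a; cc->

  | ccbbbcb => bbbcb => bbab
  | bbabacbaa
  | bababbc => bababa
  | abb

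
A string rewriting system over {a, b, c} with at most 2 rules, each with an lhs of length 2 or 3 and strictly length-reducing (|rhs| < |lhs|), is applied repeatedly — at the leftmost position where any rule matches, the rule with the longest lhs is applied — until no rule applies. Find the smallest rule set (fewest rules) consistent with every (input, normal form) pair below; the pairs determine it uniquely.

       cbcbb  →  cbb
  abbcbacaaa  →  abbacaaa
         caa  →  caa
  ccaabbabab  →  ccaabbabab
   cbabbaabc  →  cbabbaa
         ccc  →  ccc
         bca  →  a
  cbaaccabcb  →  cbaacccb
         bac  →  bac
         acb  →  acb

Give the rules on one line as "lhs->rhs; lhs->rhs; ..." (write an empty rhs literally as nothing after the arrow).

bc->; cab->c

  | cbcbb => cbb
  | abbcbacaaa => abbacaaa
  | caa
  | ccaabbabab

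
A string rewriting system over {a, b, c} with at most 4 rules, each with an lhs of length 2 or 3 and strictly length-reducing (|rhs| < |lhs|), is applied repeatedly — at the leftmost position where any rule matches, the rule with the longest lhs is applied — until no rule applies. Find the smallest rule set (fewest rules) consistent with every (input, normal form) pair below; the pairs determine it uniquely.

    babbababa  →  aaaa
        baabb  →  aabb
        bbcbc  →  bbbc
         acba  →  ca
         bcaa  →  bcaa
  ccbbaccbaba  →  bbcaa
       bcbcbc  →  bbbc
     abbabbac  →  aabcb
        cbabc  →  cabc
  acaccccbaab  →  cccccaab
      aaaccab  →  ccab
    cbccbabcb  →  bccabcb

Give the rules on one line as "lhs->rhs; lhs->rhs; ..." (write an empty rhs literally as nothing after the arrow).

ac->c; ba->a; bac->cb; cbc->bc

  | babbababa => abbababa => abababa => aababa => aaaba => aaaa
  | baabb => aabb
  | bbcbc => bbbc
  | acba => cba => ca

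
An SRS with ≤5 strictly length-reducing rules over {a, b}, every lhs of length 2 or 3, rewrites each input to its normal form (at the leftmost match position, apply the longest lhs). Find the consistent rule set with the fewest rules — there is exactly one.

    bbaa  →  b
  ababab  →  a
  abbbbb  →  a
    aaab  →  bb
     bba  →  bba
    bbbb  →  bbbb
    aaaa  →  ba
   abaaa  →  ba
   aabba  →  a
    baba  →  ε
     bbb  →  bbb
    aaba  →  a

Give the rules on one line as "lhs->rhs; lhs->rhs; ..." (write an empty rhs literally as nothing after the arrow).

  | bbaa => b
  | ababab => aabab => abab => aab => ab => a
  | abbbbb => abbbb => abbb => abb => ab => a
  | aaab => bb

aa->a; aaa->b; ab->a; baa->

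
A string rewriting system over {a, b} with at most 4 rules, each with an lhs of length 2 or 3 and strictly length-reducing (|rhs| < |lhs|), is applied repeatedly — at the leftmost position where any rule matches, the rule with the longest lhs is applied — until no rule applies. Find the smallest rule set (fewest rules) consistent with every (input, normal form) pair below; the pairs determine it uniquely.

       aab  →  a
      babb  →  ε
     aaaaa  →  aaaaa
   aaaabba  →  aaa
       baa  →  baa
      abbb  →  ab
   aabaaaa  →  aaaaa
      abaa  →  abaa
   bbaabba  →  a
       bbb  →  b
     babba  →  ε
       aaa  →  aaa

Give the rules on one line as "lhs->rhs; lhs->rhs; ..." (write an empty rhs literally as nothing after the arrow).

aab->a; bab->b; bb->; bba->

  | aab => a
  | babb => bb => ε
  | aaaaa
  | aaaabba => aaaba => aaa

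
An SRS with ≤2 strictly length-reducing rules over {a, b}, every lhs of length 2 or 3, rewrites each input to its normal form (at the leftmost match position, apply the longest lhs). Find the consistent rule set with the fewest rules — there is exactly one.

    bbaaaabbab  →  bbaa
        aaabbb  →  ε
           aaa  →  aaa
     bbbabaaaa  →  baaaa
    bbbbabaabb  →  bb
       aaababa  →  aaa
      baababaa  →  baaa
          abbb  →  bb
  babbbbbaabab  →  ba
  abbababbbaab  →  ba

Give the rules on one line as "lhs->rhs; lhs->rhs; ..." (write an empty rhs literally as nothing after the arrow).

  | bbaaaabbab => bbaaabab => bbaaab => bbaa
  | aaabbb => aabb => ab => ε
  | aaa
  | bbbabaaaa => babaaaa => baaaa

ab->; bbb->b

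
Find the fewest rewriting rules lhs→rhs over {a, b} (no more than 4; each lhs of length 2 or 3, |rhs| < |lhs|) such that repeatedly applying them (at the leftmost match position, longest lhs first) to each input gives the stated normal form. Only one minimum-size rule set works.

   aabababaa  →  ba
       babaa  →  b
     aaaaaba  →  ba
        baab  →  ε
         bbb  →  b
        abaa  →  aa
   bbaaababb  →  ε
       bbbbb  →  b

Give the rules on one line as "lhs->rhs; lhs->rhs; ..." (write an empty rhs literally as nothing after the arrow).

aaa->ba; ab->; baa->b; bb->

  | aabababaa => aababaa => aabaa => aaa => ba
  | babaa => baa => b
  | aaaaaba => baaaba => baba => ba
  | baab => bb => ε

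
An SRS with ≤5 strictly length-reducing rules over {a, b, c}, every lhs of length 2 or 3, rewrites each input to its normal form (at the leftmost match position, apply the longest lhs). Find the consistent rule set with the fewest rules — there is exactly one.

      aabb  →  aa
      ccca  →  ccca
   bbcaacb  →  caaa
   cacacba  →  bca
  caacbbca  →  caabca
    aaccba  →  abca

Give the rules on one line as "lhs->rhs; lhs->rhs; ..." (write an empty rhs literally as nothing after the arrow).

  | aabb => aa
  | ccca
  | bbcaacb => caacb => caaa
  | cacacba => cbccba => accba => acaa => bca

aca->bc; bb->; cb->a; cbb->b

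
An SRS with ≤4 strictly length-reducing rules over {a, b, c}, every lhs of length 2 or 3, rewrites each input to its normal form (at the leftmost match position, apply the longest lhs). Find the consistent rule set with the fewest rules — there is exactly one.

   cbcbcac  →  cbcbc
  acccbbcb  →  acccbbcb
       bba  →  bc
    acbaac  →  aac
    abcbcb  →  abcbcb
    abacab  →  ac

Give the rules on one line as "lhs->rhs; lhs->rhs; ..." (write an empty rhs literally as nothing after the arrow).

acb->ac; ba->c; ca->

  | cbcbcac => cbcbc
  | acccbbcb
  | bba => bc
  | acbaac => acaac => aac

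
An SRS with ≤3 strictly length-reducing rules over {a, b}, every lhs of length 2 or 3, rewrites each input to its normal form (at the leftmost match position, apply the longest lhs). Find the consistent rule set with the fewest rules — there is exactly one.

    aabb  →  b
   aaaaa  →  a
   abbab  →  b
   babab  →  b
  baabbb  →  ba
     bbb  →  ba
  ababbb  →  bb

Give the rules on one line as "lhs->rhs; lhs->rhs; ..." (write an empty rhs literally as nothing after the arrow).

aa->a; ab->; bbb->ba

  | aabb => abb => b
  | aaaaa => aaaa => aaa => aa => a
  | abbab => bab => b
  | babab => bab => b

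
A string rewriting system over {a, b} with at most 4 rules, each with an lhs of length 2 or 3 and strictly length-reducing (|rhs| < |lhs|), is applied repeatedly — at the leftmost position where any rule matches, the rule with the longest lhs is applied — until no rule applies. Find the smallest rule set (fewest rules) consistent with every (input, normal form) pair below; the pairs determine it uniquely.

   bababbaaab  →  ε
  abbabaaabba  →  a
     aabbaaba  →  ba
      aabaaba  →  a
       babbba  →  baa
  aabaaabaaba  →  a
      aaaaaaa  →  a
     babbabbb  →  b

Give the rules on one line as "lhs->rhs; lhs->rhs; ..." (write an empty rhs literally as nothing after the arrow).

aaa->bb; aab->b; bb->; bbb->

  | bababbaaab => babaaaab => babbbab => baab => bb => ε
  | abbabaaabba => aabaaabba => baaabba => bbbbba => bba => a
  | aabbaaba => bbaaba => aaba => ba
  | aabaaba => baaba => bba => a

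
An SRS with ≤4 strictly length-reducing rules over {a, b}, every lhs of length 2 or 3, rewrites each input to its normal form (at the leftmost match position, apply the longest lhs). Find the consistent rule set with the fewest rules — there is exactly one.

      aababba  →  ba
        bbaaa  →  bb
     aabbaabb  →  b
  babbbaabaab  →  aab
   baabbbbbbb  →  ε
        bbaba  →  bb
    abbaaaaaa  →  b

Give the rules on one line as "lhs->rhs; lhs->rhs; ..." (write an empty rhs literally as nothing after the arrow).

  | aababba => abba => ba
  | bbaaa => bb
  | aabbaabb => abaabb => abb => b
  | babbbaabaab => bbbaabaab => aabaab => aab

aaa->; aba->; abb->b; bbb->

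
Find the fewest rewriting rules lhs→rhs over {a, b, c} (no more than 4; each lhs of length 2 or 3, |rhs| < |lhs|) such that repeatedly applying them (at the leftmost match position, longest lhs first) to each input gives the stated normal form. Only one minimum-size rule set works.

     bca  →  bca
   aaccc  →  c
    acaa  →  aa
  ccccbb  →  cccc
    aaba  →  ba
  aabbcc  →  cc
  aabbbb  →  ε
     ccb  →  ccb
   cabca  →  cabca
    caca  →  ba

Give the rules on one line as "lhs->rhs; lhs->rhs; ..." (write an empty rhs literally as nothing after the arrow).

  | bca
  | aaccc => acc => c
  | acaa => aa
  | ccccbb => cccc

aab->b; ac->; bb->; cac->b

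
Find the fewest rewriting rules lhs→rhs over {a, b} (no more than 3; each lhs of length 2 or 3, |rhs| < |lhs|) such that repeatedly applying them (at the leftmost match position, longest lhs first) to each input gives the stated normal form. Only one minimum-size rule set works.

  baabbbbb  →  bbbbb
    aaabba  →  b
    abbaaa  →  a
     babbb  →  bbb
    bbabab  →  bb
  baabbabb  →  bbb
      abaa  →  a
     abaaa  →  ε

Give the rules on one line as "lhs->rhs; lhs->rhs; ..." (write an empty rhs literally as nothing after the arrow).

  | baabbbbb => abbbbb => bbbbb
  | aaabba => abba => bba => b
  | abbaaa => bbaaa => baa => a
  | babbb => bbb

aa->; ab->b; ba->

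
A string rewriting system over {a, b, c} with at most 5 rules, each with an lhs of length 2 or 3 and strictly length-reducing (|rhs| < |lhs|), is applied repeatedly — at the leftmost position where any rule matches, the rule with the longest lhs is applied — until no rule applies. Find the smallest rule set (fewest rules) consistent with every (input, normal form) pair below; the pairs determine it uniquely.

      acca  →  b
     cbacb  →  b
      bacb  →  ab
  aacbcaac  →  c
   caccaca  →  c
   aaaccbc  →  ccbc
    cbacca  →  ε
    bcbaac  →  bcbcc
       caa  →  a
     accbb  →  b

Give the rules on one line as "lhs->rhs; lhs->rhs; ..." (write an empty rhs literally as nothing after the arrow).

aa->c; ac->b; bb->a; ca->

  | acca => bca => b
  | cbacb => cbbb => cab => b
  | bacb => bbb => ab
  | aacbcaac => ccbcaac => ccbac => ccbb => cca => c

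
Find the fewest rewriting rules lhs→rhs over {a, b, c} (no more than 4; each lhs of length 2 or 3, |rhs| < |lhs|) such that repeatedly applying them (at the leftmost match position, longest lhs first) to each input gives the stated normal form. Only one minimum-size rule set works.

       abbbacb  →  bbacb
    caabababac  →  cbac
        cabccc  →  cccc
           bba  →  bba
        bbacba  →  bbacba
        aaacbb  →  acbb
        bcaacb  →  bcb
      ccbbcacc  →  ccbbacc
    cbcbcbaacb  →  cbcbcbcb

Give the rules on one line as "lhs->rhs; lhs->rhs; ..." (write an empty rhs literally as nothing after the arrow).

  | abbbacb => bbacb
  | caabababac => cbababac => cbabac => cbac
  | cabccc => cccc
  | bba

aa->; ab->; bca->ba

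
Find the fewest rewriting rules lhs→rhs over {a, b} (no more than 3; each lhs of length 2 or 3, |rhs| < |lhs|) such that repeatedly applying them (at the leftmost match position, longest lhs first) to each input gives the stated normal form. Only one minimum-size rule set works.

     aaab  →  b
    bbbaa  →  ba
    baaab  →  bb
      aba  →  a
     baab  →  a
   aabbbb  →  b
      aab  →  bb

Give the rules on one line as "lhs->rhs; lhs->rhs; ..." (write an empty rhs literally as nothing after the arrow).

  | aaab => bab => b
  | bbbaa => aaa => ba
  | baaab => bbab => bb
  | aba => a

aa->b; ab->; bbb->a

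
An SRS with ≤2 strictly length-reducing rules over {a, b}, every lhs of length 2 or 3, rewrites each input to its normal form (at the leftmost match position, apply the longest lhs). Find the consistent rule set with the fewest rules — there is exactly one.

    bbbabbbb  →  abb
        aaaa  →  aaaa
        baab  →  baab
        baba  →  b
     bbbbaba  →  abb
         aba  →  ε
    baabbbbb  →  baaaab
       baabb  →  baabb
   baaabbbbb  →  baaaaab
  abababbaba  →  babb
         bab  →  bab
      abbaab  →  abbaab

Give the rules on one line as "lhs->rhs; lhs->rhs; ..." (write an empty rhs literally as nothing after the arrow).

  | bbbabbbb => ababbbb => bbbb => abb
  | aaaa
  | baab
  | baba => b

aba->; bbb->ab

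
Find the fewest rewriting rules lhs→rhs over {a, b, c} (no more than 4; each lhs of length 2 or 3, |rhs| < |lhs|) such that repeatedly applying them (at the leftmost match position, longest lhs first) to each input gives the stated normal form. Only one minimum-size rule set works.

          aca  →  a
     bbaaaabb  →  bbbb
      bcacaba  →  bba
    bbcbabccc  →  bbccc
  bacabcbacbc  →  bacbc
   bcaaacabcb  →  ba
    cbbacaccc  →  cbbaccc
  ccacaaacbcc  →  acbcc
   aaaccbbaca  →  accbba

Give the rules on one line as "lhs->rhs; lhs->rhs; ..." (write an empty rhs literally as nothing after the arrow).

  | aca => a
  | bbaaaabb => bbaabb => bbbb
  | bcacaba => bcaba => bba
  | bbcbabccc => baabccc => bbccc

aa->; bcb->a; ca->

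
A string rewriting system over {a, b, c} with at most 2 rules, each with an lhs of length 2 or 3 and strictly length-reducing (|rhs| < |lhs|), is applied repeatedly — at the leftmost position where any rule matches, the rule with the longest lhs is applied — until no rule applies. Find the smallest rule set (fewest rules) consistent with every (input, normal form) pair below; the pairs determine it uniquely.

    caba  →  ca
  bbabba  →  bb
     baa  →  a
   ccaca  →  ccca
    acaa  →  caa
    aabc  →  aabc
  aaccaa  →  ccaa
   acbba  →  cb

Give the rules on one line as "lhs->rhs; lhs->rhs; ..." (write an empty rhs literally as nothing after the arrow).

ac->c; ba->

  | caba => ca
  | bbabba => bbba => bb
  | baa => a
  | ccaca => ccca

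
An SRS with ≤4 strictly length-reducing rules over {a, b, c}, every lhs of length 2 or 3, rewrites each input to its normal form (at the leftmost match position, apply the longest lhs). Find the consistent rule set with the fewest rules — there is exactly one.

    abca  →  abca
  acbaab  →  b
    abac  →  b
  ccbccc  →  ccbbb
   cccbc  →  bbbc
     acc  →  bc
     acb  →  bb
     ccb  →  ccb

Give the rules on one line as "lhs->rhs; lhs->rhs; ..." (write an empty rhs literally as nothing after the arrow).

ac->b; ba->; ccc->bb

  | abca
  | acbaab => bbaab => bab => b
  | abac => ac => b
  | ccbccc => ccbbb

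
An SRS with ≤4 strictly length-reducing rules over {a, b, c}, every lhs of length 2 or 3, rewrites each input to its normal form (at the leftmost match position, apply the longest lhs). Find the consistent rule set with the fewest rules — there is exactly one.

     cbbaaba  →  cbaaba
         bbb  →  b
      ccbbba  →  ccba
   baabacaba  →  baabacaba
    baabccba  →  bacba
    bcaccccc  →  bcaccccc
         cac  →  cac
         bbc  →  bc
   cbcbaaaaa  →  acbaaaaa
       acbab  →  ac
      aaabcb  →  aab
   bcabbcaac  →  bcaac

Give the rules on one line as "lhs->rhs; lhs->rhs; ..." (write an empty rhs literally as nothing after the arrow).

abc->; bab->; bb->b; cbc->ac

  | cbbaaba => cbaaba
  | bbb => bb => b
  | ccbbba => ccbba => ccba
  | baabacaba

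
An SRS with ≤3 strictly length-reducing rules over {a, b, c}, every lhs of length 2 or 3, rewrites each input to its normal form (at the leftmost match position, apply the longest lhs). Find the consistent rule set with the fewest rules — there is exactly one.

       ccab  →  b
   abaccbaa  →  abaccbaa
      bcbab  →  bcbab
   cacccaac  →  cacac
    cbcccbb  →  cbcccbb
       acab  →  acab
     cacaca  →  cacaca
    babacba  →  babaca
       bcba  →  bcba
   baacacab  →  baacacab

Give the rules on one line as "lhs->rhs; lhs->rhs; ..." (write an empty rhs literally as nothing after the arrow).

  | ccab => b
  | abaccbaa
  | bcbab
  | cacccaac => cacac

acb->ac; cca->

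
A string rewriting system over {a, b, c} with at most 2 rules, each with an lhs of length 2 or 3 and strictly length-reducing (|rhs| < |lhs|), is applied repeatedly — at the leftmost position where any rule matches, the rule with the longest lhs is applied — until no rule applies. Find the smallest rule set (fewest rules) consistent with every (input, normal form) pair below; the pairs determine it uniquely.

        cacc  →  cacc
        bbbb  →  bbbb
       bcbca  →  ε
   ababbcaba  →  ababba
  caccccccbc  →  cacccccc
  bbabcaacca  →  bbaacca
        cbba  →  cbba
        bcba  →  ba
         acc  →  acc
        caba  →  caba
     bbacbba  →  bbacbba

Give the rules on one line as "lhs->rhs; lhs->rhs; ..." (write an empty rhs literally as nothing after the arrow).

bc->; bca->

  | cacc
  | bbbb
  | bcbca => bca => ε
  | ababbcaba => ababba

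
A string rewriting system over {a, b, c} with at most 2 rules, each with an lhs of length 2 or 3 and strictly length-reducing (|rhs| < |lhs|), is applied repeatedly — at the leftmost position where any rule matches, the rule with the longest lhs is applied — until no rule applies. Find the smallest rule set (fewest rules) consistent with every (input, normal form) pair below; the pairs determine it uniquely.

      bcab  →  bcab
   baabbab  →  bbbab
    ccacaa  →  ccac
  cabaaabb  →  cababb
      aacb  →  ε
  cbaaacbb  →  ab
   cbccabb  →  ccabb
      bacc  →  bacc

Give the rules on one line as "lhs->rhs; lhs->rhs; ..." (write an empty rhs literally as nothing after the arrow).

aa->; cb->

  | bcab
  | baabbab => bbbab
  | ccacaa => ccac
  | cabaaabb => cababb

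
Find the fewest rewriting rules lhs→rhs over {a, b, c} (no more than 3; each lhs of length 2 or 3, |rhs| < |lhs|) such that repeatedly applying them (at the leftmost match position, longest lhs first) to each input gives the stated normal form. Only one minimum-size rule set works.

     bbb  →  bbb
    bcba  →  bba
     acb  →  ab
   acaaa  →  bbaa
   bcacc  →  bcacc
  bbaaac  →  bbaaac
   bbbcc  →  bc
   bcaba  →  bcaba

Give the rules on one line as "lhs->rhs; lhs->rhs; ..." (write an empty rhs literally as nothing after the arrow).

  | bbb
  | bcba => bba
  | acb => ab
  | acaaa => bbaa

aca->bb; bbc->; cb->b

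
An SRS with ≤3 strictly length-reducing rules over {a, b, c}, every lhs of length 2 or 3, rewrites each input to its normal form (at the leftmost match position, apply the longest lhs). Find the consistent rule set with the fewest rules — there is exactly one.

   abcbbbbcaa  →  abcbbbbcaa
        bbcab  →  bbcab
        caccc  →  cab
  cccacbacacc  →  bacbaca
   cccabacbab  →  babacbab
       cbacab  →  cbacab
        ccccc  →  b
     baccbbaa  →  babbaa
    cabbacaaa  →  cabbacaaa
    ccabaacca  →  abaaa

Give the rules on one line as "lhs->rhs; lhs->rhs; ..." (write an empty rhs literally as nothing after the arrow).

cc->; ccc->b

  | abcbbbbcaa
  | bbcab
  | caccc => cab
  | cccacbacacc => bacbacacc => bacbaca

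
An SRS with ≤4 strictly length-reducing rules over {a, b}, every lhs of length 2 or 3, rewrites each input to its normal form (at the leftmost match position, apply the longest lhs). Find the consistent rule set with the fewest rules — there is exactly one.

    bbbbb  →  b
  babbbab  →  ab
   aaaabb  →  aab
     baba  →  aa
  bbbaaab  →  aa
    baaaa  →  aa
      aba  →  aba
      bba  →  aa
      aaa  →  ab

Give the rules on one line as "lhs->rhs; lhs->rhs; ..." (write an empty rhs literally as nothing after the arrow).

aaa->ab; bab->a; bb->b; bba->aa

  | bbbbb => bbbb => bbb => bb => b
  | babbbab => abbab => aaab => abb => ab
  | aaaabb => ababb => aab
  | baba => aa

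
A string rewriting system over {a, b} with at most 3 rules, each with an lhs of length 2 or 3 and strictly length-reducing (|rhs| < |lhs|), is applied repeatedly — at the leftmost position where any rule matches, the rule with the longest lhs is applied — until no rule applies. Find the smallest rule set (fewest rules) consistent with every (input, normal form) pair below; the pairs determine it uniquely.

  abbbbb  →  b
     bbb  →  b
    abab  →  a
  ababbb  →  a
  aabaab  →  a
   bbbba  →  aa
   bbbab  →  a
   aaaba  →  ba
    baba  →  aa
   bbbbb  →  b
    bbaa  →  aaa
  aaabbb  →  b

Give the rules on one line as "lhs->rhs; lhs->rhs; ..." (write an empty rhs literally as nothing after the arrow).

  | abbbbb => bbbbb => abbb => bbb => ab => b
  | bbb => ab => b
  | abab => bab => bb => a
  | ababbb => babbb => bbbb => abb => bb => a

ab->b; bb->a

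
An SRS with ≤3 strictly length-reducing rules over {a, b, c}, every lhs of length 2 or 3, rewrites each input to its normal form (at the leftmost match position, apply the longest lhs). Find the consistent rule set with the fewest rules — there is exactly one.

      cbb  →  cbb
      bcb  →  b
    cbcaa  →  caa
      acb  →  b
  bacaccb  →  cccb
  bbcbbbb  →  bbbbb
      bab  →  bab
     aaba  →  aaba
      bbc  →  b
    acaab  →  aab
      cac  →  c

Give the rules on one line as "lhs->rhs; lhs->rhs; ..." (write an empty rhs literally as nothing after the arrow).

  | cbb
  | bcb => b
  | cbcaa => caa
  | acb => b

ac->; bac->cc; bc->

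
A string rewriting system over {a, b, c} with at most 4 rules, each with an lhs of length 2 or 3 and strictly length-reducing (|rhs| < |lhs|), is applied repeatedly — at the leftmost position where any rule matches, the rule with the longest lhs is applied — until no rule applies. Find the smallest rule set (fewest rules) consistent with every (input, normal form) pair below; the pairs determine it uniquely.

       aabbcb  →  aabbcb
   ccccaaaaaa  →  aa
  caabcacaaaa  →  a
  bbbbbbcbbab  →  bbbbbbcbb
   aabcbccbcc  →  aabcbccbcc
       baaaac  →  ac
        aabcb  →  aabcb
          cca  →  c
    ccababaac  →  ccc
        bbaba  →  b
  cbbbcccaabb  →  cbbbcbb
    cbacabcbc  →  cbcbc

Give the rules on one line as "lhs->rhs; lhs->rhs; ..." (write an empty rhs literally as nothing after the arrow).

ba->; baa->c; ca->

  | aabbcb
  | ccccaaaaaa => cccaaaaa => ccaaaa => caaa => aa
  | caabcacaaaa => abcacaaaa => abcaaaa => abaaa => aca => a
  | bbbbbbcbbab => bbbbbbcbb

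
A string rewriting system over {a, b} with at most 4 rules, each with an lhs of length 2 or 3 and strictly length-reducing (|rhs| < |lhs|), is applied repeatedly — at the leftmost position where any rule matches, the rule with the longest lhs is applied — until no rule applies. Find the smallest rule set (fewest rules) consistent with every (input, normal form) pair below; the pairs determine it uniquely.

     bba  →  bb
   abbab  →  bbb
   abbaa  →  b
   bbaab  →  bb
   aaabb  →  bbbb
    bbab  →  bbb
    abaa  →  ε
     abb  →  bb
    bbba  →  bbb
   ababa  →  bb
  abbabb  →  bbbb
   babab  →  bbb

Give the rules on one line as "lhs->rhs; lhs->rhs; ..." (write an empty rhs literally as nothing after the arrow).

  | bba => bb
  | abbab => bbab => bbb
  | abbaa => bbaa => b
  | bbaab => bb

aaa->bb; ab->b; ba->b; baa->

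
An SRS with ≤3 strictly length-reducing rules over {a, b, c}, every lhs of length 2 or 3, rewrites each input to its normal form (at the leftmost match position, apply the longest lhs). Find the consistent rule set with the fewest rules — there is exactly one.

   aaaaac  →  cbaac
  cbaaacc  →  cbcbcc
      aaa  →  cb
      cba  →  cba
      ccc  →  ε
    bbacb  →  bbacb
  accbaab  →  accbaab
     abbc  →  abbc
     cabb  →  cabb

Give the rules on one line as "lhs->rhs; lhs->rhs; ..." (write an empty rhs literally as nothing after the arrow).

aaa->cb; ccc->

  | aaaaac => cbaac
  | cbaaacc => cbcbcc
  | aaa => cb
  | cba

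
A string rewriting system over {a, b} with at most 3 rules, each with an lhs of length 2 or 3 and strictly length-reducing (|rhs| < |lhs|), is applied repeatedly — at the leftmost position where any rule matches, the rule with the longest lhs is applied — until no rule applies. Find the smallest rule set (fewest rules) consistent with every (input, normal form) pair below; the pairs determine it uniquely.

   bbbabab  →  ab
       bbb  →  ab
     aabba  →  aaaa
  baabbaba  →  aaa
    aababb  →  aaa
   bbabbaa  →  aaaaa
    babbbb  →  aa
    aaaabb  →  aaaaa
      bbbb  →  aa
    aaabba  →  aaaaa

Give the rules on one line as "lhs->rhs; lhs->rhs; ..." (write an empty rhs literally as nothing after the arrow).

ba->; bb->a

  | bbbabab => ababab => abab => ab
  | bbb => ab
  | aabba => aaaa
  | baabbaba => abbaba => aaaba => aaa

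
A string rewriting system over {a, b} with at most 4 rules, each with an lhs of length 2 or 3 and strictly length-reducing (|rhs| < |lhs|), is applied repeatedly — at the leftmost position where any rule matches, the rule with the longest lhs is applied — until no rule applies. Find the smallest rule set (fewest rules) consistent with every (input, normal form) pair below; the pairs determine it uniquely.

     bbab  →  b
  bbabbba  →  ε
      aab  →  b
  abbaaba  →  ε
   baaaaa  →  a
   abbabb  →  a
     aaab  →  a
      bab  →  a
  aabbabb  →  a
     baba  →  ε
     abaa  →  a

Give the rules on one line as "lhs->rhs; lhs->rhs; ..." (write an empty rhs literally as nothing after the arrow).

aa->; ab->a; ba->a; bb->a

  | bbab => aab => b
  | bbabbba => aabbba => bbba => aba => aa => ε
  | aab => b
  | abbaaba => abaaba => aaaba => aba => aa => ε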